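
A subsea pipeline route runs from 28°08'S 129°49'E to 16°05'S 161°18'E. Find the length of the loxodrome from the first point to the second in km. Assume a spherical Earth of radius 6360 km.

Rhumb course C = atan2(Δλ, Δψ) with Δψ = ln[tan(π/4+φ₂/2)/tan(π/4+φ₁/2)] = +0.2276, Δλ = +0.5495 → C = 67.50°
d = R·|Δφ| / |cos C| = 6360·0.21031 / 0.38262 = 3496 km

3496 km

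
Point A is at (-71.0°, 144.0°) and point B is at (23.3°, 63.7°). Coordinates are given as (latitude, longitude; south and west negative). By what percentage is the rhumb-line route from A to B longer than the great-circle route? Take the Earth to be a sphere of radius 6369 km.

Great circle: σ = 1.9003 rad → d_gc = Rσ = 12103.3 km
Rhumb: Δφ = +1.6458, Δλ = -1.4015, Δψ = +2.2061, q = Δφ/Δψ = 0.7461 → d_rh = R√(Δφ²+q²Δλ²) = 12418.9 km
Excess = (12418.9 − 12103.3) / 12103.3 = 315.6 / 12103.3 = 2.61% ≈ 2.6%

2.6%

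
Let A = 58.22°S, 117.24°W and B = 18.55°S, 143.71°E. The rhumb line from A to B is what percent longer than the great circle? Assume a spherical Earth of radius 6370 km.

Great circle: σ = 1.3777 rad → d_gc = Rσ = 8775.9 km
Rhumb: Δφ = +0.6924, Δλ = -1.7287, Δψ = +0.9269, q = Δφ/Δψ = 0.7470 → d_rh = R√(Δφ²+q²Δλ²) = 9333.9 km
Excess = (9333.9 − 8775.9) / 8775.9 = 558.0 / 8775.9 = 6.36% ≈ 6.4%

6.4%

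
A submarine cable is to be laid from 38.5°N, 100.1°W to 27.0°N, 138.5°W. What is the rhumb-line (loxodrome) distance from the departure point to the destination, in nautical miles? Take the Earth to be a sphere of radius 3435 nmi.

Rhumb course C = atan2(Δλ, Δψ) with Δψ = ln[tan(π/4+φ₂/2)/tan(π/4+φ₁/2)] = -0.2394, Δλ = -0.6702 → C = 250.34°
d = R·|Δφ| / |cos C| = 3435·0.20071 / 0.33637 = 2050 nmi

2050 nmi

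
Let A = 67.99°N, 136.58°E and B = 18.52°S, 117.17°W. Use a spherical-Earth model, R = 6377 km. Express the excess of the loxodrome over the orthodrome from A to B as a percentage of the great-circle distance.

Great circle: σ = 1.9757 rad → d_gc = Rσ = 12599.0 km
Rhumb: Δφ = -1.5099, Δλ = +1.8544, Δψ = -1.9665, q = Δφ/Δψ = 0.7678 → d_rh = R√(Δφ²+q²Δλ²) = 13234.5 km
Excess = (13234.5 − 12599.0) / 12599.0 = 635.5 / 12599.0 = 5.04% ≈ 5.0%

5.0%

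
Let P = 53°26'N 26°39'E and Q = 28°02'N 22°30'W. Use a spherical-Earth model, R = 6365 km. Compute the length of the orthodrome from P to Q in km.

cos σ = sin φ₁ sin φ₂ + cos φ₁ cos φ₂ cos Δλ
      = sin(53.43°)sin(28.03°) + cos(53.43°)cos(28.03°)cos(-49.15°) = 0.7214
σ = 43.827° → d = Rσ = 6365·0.76493 = 4869 km

4869 km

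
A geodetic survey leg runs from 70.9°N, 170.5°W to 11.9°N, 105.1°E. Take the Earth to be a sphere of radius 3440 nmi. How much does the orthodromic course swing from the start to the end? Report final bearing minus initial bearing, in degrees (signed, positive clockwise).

-69.1°

Initial bearing θ₁ = atan2(sin Δλ cos φ₂, cos φ₁ sin φ₂ − sin φ₁ cos φ₂ cos Δλ) = 268.66°
Final bearing θ₂ = (initial bearing from the destination back to the start) + 180° = 199.53°
Δθ = θ₂ − θ₁ = -69.1°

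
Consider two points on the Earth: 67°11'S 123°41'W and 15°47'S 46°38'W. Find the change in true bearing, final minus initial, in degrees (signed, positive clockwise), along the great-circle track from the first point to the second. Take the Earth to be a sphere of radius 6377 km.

-60.7°

At departure: θ₁ = atan2(sin Δλ cos φ₂, cos φ₁ sin φ₂ − sin φ₁ cos φ₂ cos Δλ) = 84.32°
At arrival: θ₂ = atan2(sin Δλ cos φ₁, −cos φ₂ sin φ₁ + sin φ₂ cos φ₁ cos Δλ) = 23.64°
Δθ = θ₂ − θ₁ = -60.7°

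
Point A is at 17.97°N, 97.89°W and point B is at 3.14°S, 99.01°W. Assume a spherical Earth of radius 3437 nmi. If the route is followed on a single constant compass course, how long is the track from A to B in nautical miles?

Rhumb course C = atan2(Δλ, Δψ) with Δψ = ln[tan(π/4+φ₂/2)/tan(π/4+φ₁/2)] = -0.3737, Δλ = -0.0195 → C = 182.99°
d = R·|Δφ| / |cos C| = 3437·0.36844 / 0.99863 = 1268 nmi

1268 nmi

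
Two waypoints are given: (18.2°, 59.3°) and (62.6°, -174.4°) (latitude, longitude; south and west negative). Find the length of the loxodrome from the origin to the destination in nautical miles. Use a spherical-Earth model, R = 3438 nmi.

Rhumb course C = atan2(Δλ, Δψ) with Δψ = ln[tan(π/4+φ₂/2)/tan(π/4+φ₁/2)] = +1.0884, Δλ = +2.2044 → C = 63.72°
d = R·|Δφ| / |cos C| = 3438·0.77493 / 0.44272 = 6018 nmi

6018 nmi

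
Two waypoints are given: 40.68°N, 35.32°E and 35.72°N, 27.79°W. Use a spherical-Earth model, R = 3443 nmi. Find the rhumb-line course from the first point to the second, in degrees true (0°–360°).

Δψ = ln[tan(π/4+φ₂/2)/tan(π/4+φ₁/2)] = -0.1102
Δλ = -1.1015 rad (taken the short way round)
course = atan2(Δλ, Δψ) = 264.28°

264.3°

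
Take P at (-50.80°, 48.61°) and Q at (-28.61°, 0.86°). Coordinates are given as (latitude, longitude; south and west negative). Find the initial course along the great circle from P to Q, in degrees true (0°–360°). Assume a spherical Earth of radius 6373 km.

N = sin Δλ·cos φ₂ = -0.6498;  D = cos φ₁ sin φ₂ − sin φ₁ cos φ₂ cos Δλ = +0.1548
initial course = atan2(N, D) = 283.40°

283.4°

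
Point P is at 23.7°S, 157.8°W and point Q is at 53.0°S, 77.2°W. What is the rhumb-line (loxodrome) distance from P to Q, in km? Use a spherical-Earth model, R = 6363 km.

7578 km

Rhumb course C = atan2(Δλ, Δψ) with Δψ = ln[tan(π/4+φ₂/2)/tan(π/4+φ₁/2)] = -0.6689, Δλ = +1.4067 → C = 115.43°
d = R·|Δφ| / |cos C| = 6363·0.51138 / 0.42940 = 7578 km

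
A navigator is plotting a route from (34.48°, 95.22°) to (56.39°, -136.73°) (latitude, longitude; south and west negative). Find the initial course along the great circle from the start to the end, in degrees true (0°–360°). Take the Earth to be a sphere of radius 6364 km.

26.4°

N = sin Δλ·cos φ₂ = +0.4359;  D = cos φ₁ sin φ₂ − sin φ₁ cos φ₂ cos Δλ = +0.8797
initial course = atan2(N, D) = 26.36°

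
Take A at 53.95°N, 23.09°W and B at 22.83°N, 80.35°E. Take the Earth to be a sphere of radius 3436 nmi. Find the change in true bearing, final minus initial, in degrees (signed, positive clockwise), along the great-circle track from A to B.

+78.5°

At departure: θ₁ = atan2(sin Δλ cos φ₂, cos φ₁ sin φ₂ − sin φ₁ cos φ₂ cos Δλ) = 65.87°
At arrival: θ₂ = atan2(sin Δλ cos φ₁, −cos φ₂ sin φ₁ + sin φ₂ cos φ₁ cos Δλ) = 144.36°
Δθ = θ₂ − θ₁ = +78.5°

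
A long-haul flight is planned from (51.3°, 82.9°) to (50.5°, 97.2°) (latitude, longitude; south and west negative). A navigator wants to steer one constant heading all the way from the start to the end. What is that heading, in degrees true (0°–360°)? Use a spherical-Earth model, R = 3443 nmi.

Δψ = ln[tan(π/4+φ₂/2)/tan(π/4+φ₁/2)] = -0.0221
Δλ = +0.2496 rad (taken the short way round)
course = atan2(Δλ, Δψ) = 95.07°

95.1°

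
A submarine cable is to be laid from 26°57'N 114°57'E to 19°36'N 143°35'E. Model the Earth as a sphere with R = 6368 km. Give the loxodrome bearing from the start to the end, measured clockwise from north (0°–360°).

105.6°

Meridional parts: M(φ₁)=+0.4887, M(φ₂)=+0.3490 → ΔM = -0.1398;  Δλ = +0.4997 rad
tan C = Δλ / ΔM = -3.5753 → C = 105.63°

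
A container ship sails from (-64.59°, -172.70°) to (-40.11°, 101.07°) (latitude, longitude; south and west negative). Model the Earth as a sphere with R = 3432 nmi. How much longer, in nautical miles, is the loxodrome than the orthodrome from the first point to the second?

Great circle: cos σ = sin φ₁ sin φ₂ + cos φ₁ cos φ₂ cos Δλ,  σ = 0.9229 rad → d_gc = 3167.4 nmi
Rhumb line: Δψ = +0.7242, q = Δφ/Δψ = 0.5899, d_rh = R√(Δφ²+q²Δλ²) = 3381.6 nmi
Excess = 3381.6 − 3167.4 = 214.2 ≈ 214 nmi

214 nmi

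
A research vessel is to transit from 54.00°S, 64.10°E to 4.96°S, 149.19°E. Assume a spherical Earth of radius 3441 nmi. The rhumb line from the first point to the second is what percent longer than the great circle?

Great circle: σ = 1.4504 rad → d_gc = Rσ = 4991.0 nmi
Rhumb: Δφ = +0.8559, Δλ = +1.4851, Δψ = +1.0375, q = Δφ/Δψ = 0.8250 → d_rh = R√(Δφ²+q²Δλ²) = 5142.7 nmi
Excess = (5142.7 − 4991.0) / 4991.0 = 151.7 / 4991.0 = 3.04% ≈ 3.0%

3.0%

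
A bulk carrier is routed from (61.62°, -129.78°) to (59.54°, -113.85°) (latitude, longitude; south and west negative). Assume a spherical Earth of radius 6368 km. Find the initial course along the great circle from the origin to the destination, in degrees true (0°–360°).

θ = atan2( sin Δλ·cos φ₂ ,  cos φ₁ sin φ₂ − sin φ₁ cos φ₂ cos Δλ )
  = atan2(+0.1391, -0.0192) = 97.84°

97.8°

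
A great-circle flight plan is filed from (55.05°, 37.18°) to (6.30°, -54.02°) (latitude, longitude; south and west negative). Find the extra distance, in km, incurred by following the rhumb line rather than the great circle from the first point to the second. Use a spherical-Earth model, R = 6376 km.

364 km

Great circle: cos σ = sin φ₁ sin φ₂ + cos φ₁ cos φ₂ cos Δλ,  σ = 1.4927 rad → d_gc = 9517.4 km
Rhumb line: Δψ = -1.0456, q = Δφ/Δψ = 0.8138, d_rh = R√(Δφ²+q²Δλ²) = 9881.2 km
Excess = 9881.2 − 9517.4 = 363.8 ≈ 364 km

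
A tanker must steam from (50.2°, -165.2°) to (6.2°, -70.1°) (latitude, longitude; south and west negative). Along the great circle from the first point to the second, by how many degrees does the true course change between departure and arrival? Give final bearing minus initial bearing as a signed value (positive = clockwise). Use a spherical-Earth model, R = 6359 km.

+58.3°

Initial bearing θ₁ = atan2(sin Δλ cos φ₂, cos φ₁ sin φ₂ − sin φ₁ cos φ₂ cos Δλ) = 82.12°
Final bearing θ₂ = (initial bearing from the destination back to the start) + 180° = 140.37°
Δθ = θ₂ − θ₁ = +58.3°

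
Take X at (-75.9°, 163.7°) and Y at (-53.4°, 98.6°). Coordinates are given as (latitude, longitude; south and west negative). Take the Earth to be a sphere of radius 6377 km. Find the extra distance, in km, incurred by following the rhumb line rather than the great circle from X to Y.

Great circle: cos σ = sin φ₁ sin φ₂ + cos φ₁ cos φ₂ cos Δλ,  σ = 0.5739 rad → d_gc = 3659.8 km
Rhumb line: Δψ = +0.9836, q = Δφ/Δψ = 0.3992, d_rh = R√(Δφ²+q²Δλ²) = 3826.0 km
Excess = 3826.0 − 3659.8 = 166.2 ≈ 166 km

166 km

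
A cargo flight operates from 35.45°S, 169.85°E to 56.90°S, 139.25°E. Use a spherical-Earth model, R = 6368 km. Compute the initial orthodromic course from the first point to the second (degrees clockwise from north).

N = sin Δλ·cos φ₂ = -0.2780;  D = cos φ₁ sin φ₂ − sin φ₁ cos φ₂ cos Δλ = -0.4098
initial course = atan2(N, D) = 214.15°

214.2°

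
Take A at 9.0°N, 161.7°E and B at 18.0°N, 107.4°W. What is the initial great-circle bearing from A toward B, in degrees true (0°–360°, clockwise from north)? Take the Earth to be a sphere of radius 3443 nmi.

72.1°

θ = atan2( sin Δλ·cos φ₂ ,  cos φ₁ sin φ₂ − sin φ₁ cos φ₂ cos Δλ )
  = atan2(+0.9509, +0.3075) = 72.08°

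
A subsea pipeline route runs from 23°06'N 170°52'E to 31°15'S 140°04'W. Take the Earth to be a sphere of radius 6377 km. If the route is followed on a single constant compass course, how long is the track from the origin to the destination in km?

8001 km

Δψ = ln[tan(π/4+φ₂/2)/tan(π/4+φ₁/2)] = -0.9892;  Δφ = -0.9486 rad,  Δλ = +0.8564 rad
q = Δφ/Δψ = 0.9589
d = R·√(Δφ² + q²Δλ²) = 6377·1.25466 = 8001 km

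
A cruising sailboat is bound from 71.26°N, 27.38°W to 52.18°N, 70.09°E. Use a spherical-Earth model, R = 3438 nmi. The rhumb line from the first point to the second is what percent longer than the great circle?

Great circle: σ = 0.7635 rad → d_gc = Rσ = 2624.76 nmi
Rhumb: Δφ = -0.3330, Δλ = +1.7012, Δψ = -0.7305, q = Δφ/Δψ = 0.4559 → d_rh = R√(Δφ²+q²Δλ²) = 2901.71 nmi
Excess = (2901.71 − 2624.76) / 2624.76 = 276.95 / 2624.76 = 10.551% ≈ 10.6%

10.6%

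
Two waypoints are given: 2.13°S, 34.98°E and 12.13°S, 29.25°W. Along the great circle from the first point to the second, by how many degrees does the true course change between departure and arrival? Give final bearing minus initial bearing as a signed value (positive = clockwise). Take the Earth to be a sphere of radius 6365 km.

At departure: θ₁ = atan2(sin Δλ cos φ₂, cos φ₁ sin φ₂ − sin φ₁ cos φ₂ cos Δλ) = 257.56°
At arrival: θ₂ = atan2(sin Δλ cos φ₁, −cos φ₂ sin φ₁ + sin φ₂ cos φ₁ cos Δλ) = 266.51°
Δθ = θ₂ − θ₁ = +8.9°

+8.9°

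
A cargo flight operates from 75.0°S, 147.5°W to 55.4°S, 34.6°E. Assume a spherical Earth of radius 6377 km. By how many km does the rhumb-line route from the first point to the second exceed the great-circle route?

Great circle: cos σ = sin φ₁ sin φ₂ + cos φ₁ cos φ₂ cos Δλ,  σ = 0.8656 rad → d_gc = 5519.6 km
Rhumb line: Δψ = +0.8611, q = Δφ/Δψ = 0.3973, d_rh = R√(Δφ²+q²Δλ²) = 8162.6 km
Excess = 8162.6 − 5519.6 = 2643.0 ≈ 2643 km

2643 km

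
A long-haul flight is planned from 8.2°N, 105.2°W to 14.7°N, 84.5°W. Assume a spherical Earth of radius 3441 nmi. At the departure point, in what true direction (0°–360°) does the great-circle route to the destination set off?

N = sin Δλ·cos φ₂ = +0.3419;  D = cos φ₁ sin φ₂ − sin φ₁ cos φ₂ cos Δλ = +0.1221
initial course = atan2(N, D) = 70.35°

70.3°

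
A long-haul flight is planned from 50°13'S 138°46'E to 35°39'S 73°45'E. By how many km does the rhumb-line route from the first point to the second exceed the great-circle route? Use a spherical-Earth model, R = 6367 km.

146 km

Great circle: cos σ = sin φ₁ sin φ₂ + cos φ₁ cos φ₂ cos Δλ,  σ = 0.8400 rad → d_gc = 5348.0 km
Rhumb line: Δψ = +0.3498, q = Δφ/Δψ = 0.7267, d_rh = R√(Δφ²+q²Δλ²) = 5494.4 km
Excess = 5494.4 − 5348.0 = 146.4 ≈ 146 km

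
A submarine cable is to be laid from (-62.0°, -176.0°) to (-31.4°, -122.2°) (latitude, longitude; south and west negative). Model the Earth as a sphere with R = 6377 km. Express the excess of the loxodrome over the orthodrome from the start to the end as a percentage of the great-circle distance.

2.1%

Great circle: σ = 0.8000 rad → d_gc = Rσ = 5101.7 km
Rhumb: Δφ = +0.5341, Δλ = +0.9390, Δψ = +0.8113, q = Δφ/Δψ = 0.6583 → d_rh = R√(Δφ²+q²Δλ²) = 5209.5 km
Excess = (5209.5 − 5101.7) / 5101.7 = 107.8 / 5101.7 = 2.11% ≈ 2.1%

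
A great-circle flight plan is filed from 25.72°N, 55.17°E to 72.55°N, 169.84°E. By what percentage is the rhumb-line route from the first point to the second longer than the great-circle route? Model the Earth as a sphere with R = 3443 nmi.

Great circle: σ = 1.2648 rad → d_gc = Rσ = 4354.7 nmi
Rhumb: Δφ = +0.8173, Δλ = +2.0014, Δψ = +1.4095, q = Δφ/Δψ = 0.5799 → d_rh = R√(Δφ²+q²Δλ²) = 4887.3 nmi
Excess = (4887.3 − 4354.7) / 4354.7 = 532.6 / 4354.7 = 12.23% ≈ 12.2%

12.2%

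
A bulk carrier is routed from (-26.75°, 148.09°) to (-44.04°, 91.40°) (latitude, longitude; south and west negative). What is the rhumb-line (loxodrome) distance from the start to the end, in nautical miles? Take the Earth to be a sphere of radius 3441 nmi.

2943 nmi

Δψ = ln[tan(π/4+φ₂/2)/tan(π/4+φ₁/2)] = -0.3730;  Δφ = -0.3018 rad,  Δλ = -0.9894 rad
q = Δφ/Δψ = 0.8089
d = R·√(Δφ² + q²Δλ²) = 3441·0.85537 = 2943 nmi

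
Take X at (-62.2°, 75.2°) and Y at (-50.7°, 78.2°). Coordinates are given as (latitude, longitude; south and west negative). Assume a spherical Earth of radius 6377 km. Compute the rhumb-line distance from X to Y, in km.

Rhumb course C = atan2(Δλ, Δψ) with Δψ = ln[tan(π/4+φ₂/2)/tan(π/4+φ₁/2)] = +0.3666, Δλ = +0.0524 → C = 8.13°
d = R·|Δφ| / |cos C| = 6377·0.20071 / 0.98995 = 1293 km

1293 km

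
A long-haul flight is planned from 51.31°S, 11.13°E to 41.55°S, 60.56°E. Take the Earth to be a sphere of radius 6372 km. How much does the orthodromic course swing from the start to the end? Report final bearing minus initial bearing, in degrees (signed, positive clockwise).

At departure: θ₁ = atan2(sin Δλ cos φ₂, cos φ₁ sin φ₂ − sin φ₁ cos φ₂ cos Δλ) = 93.49°
At arrival: θ₂ = atan2(sin Δλ cos φ₁, −cos φ₂ sin φ₁ + sin φ₂ cos φ₁ cos Δλ) = 56.48°
Δθ = θ₂ − θ₁ = -37.0°

-37.0°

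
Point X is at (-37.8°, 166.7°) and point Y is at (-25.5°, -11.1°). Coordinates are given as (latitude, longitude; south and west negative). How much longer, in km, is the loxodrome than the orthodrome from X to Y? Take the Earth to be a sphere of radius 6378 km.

3860 km

Great circle: cos σ = sin φ₁ sin φ₂ + cos φ₁ cos φ₂ cos Δλ,  σ = 2.0362 rad → d_gc = 12987.0 km
Rhumb line: Δψ = +0.2530, q = Δφ/Δψ = 0.8484, d_rh = R√(Δφ²+q²Δλ²) = 16847.1 km
Excess = 16847.1 − 12987.0 = 3860.1 ≈ 3860 km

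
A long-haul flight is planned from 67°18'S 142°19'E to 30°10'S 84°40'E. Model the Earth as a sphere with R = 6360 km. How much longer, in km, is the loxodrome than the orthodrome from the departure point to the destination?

Great circle: cos σ = sin φ₁ sin φ₂ + cos φ₁ cos φ₂ cos Δλ,  σ = 0.8735 rad → d_gc = 5555.7 km
Rhumb line: Δψ = +1.0531, q = Δφ/Δψ = 0.6154, d_rh = R√(Δφ²+q²Δλ²) = 5700.8 km
Excess = 5700.8 − 5555.7 = 145.1 ≈ 145 km

145 km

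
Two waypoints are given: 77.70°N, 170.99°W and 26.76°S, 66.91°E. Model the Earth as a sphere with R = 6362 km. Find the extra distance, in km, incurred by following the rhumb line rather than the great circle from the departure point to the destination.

Great circle: cos σ = sin φ₁ sin φ₂ + cos φ₁ cos φ₂ cos Δλ,  σ = 2.1424 rad → d_gc = 13630.080 km
Rhumb line: Δψ = -2.7129, q = Δφ/Δψ = 0.6720, d_rh = R√(Δφ²+q²Δλ²) = 14749.584 km
Excess = 14749.584 − 13630.080 = 1119.504 ≈ 1120 km

1120 km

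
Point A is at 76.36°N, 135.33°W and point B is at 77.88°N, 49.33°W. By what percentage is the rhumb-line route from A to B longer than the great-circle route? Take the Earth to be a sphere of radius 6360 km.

9.6%

Great circle: σ = 0.3059 rad → d_gc = Rσ = 1945.3 km
Rhumb: Δφ = +0.0265, Δλ = +1.5010, Δψ = +0.1191, q = Δφ/Δψ = 0.2227 → d_rh = R√(Δφ²+q²Δλ²) = 2132.2 km
Excess = (2132.2 − 1945.3) / 1945.3 = 186.9 / 1945.3 = 9.61% ≈ 9.6%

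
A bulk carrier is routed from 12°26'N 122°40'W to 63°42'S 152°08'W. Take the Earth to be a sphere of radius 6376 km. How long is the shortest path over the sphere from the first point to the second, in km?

8837 km

cos σ = sin φ₁ sin φ₂ + cos φ₁ cos φ₂ cos Δλ
      = sin(12.43°)sin(-63.70°) + cos(12.43°)cos(-63.70°)cos(-29.47°) = 0.1837
σ = 79.415° → d = Rσ = 6376·1.38605 = 8837 km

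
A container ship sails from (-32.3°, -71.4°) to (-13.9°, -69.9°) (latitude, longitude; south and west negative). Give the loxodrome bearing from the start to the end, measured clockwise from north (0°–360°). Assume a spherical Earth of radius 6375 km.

4.3°

Δψ = ln[tan(π/4+φ₂/2)/tan(π/4+φ₁/2)] = +0.3512
Δλ = +0.0262 rad (taken the short way round)
course = atan2(Δλ, Δψ) = 4.26°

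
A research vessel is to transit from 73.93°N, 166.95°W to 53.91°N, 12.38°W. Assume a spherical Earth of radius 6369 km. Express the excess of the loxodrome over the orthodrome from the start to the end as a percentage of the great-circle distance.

Great circle: σ = 0.8902 rad → d_gc = Rσ = 5669.7 km
Rhumb: Δφ = -0.3494, Δλ = +2.6978, Δψ = -0.8363, q = Δφ/Δψ = 0.4178 → d_rh = R√(Δφ²+q²Δλ²) = 7515.6 km
Excess = (7515.6 − 5669.7) / 5669.7 = 1845.9 / 5669.7 = 32.56% ≈ 32.6%

32.6%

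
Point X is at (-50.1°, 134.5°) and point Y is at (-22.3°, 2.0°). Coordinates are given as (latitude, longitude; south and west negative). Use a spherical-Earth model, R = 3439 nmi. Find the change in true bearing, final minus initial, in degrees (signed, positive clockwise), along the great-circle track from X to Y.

+108.3°

Initial bearing θ₁ = atan2(sin Δλ cos φ₂, cos φ₁ sin φ₂ − sin φ₁ cos φ₂ cos Δλ) = 223.34°
Final bearing θ₂ = (initial bearing from the destination back to the start) + 180° = 331.59°
Δθ = θ₂ − θ₁ = +108.3°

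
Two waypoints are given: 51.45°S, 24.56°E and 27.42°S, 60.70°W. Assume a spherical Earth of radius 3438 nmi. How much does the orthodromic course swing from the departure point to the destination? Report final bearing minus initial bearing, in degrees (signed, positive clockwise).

Initial bearing θ₁ = atan2(sin Δλ cos φ₂, cos φ₁ sin φ₂ − sin φ₁ cos φ₂ cos Δλ) = 255.45°
Final bearing θ₂ = (initial bearing from the destination back to the start) + 180° = 317.19°
Δθ = θ₂ − θ₁ = +61.7°

+61.7°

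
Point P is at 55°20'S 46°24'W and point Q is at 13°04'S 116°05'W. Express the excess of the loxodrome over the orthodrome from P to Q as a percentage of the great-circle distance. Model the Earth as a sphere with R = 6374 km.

Great circle: σ = 1.1828 rad → d_gc = Rσ = 7539.2 km
Rhumb: Δφ = +0.7377, Δλ = -1.2162, Δψ = +0.9344, q = Δφ/Δψ = 0.7895 → d_rh = R√(Δφ²+q²Δλ²) = 7718.1 km
Excess = (7718.1 − 7539.2) / 7539.2 = 178.9 / 7539.2 = 2.37% ≈ 2.4%

2.4%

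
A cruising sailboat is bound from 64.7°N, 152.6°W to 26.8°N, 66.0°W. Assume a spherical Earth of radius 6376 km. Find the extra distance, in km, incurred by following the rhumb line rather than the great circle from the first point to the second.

420 km

Great circle: cos σ = sin φ₁ sin φ₂ + cos φ₁ cos φ₂ cos Δλ,  σ = 1.1260 rad → d_gc = 7179.5 km
Rhumb line: Δψ = -1.0083, q = Δφ/Δψ = 0.6560, d_rh = R√(Δφ²+q²Δλ²) = 7599.7 km
Excess = 7599.7 − 7179.5 = 420.2 ≈ 420 km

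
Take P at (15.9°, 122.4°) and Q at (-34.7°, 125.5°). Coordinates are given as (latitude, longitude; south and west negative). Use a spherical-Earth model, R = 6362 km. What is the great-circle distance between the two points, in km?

5628 km

Haversine: a = sin²(Δφ/2)+cos φ₁ cos φ₂ sin²(Δλ/2) = 0.18321;  σ = 2·atan2(√a,√(1−a))
σ = 50.686° → d = Rσ = 6362·0.88463 = 5628 km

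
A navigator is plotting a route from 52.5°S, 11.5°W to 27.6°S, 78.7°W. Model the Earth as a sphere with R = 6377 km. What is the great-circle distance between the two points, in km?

Haversine: a = sin²(Δφ/2)+cos φ₁ cos φ₂ sin²(Δλ/2) = 0.21169;  σ = 2·atan2(√a,√(1−a))
σ = 54.787° → d = Rσ = 6377·0.95621 = 6098 km

6098 km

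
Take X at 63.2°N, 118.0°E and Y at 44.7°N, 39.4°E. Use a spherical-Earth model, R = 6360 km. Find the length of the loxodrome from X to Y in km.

5429 km

Δψ = ln[tan(π/4+φ₂/2)/tan(π/4+φ₁/2)] = -0.5605;  Δφ = -0.3229 rad,  Δλ = -1.3718 rad
q = Δφ/Δψ = 0.5761
d = R·√(Δφ² + q²Δλ²) = 6360·0.85366 = 5429 km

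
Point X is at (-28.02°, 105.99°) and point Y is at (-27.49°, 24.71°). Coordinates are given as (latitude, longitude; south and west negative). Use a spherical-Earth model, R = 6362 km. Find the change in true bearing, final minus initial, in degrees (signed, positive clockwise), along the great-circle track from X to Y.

Initial bearing θ₁ = atan2(sin Δλ cos φ₂, cos φ₁ sin φ₂ − sin φ₁ cos φ₂ cos Δλ) = 248.56°
Final bearing θ₂ = (initial bearing from the destination back to the start) + 180° = 292.14°
Δθ = θ₂ − θ₁ = +43.6°

+43.6°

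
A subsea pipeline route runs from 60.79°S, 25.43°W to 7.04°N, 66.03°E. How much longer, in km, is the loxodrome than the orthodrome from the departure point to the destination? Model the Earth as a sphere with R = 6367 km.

372 km

Great circle: cos σ = sin φ₁ sin φ₂ + cos φ₁ cos φ₂ cos Δλ,  σ = 1.6904 rad → d_gc = 10762.8 km
Rhumb line: Δψ = +1.4681, q = Δφ/Δψ = 0.8064, d_rh = R√(Δφ²+q²Δλ²) = 11135.1 km
Excess = 11135.1 − 10762.8 = 372.3 ≈ 372 km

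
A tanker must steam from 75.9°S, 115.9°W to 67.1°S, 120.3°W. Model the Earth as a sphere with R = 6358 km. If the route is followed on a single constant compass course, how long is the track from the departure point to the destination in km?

Δψ = ln[tan(π/4+φ₂/2)/tan(π/4+φ₁/2)] = +0.4933;  Δφ = +0.1536 rad,  Δλ = -0.0768 rad
q = Δφ/Δψ = 0.3113
d = R·√(Δφ² + q²Δλ²) = 6358·0.15544 = 988 km

988 km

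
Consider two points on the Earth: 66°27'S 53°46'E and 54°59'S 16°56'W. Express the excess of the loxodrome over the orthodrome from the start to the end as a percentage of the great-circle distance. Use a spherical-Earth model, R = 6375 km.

5.2%

Great circle: σ = 0.5978 rad → d_gc = Rσ = 3811.3 km
Rhumb: Δφ = +0.2001, Δλ = -1.2339, Δψ = +0.4143, q = Δφ/Δψ = 0.4831 → d_rh = R√(Δφ²+q²Δλ²) = 4008.4 km
Excess = (4008.4 − 3811.3) / 3811.3 = 197.1 / 3811.3 = 5.17% ≈ 5.2%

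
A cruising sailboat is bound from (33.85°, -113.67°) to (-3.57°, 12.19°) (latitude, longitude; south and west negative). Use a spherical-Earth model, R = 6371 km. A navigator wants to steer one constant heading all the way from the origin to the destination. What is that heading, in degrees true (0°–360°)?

107.5°

Meridional parts: M(φ₁)=+0.6285, M(φ₂)=-0.0623 → ΔM = -0.6909;  Δλ = +2.1967 rad
tan C = Δλ / ΔM = -3.1797 → C = 107.46°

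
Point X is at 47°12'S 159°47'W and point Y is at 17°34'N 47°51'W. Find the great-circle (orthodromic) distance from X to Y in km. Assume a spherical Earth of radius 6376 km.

cos σ = sin φ₁ sin φ₂ + cos φ₁ cos φ₂ cos Δλ
      = sin(-47.20°)sin(17.57°) + cos(-47.20°)cos(17.57°)cos(111.93°) = -0.4634
σ = 117.607° → d = Rσ = 6376·2.05263 = 13088 km

13088 km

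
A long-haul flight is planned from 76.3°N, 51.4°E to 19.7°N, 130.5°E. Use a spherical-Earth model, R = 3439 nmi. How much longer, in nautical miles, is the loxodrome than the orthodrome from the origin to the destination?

210 nmi

Great circle: cos σ = sin φ₁ sin φ₂ + cos φ₁ cos φ₂ cos Δλ,  σ = 1.1921 rad → d_gc = 4099.8 nmi
Rhumb line: Δψ = -1.7684, q = Δφ/Δψ = 0.5586, d_rh = R√(Δφ²+q²Δλ²) = 4309.9 nmi
Excess = 4309.9 − 4099.8 = 210.1 ≈ 210 nmi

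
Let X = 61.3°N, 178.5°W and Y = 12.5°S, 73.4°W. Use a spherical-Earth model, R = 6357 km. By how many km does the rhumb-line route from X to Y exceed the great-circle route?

Great circle: cos σ = sin φ₁ sin φ₂ + cos φ₁ cos φ₂ cos Δλ,  σ = 1.8881 rad → d_gc = 12002.5 km
Rhumb line: Δψ = -1.5832, q = Δφ/Δψ = 0.8136, d_rh = R√(Δφ²+q²Δλ²) = 12532.1 km
Excess = 12532.1 − 12002.5 = 529.6 ≈ 530 km

530 km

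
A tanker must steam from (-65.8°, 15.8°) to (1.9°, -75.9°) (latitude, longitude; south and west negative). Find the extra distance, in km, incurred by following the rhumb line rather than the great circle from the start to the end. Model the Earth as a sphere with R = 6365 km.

Great circle: cos σ = sin φ₁ sin φ₂ + cos φ₁ cos φ₂ cos Δλ,  σ = 1.6132 rad → d_gc = 10268.0 km
Rhumb line: Δψ = +1.5732, q = Δφ/Δψ = 0.7511, d_rh = R√(Δφ²+q²Δλ²) = 10728.7 km
Excess = 10728.7 − 10268.0 = 460.7 ≈ 461 km

461 km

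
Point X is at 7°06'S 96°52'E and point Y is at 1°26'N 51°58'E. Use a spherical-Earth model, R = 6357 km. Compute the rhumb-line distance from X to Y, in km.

Δψ = ln[tan(π/4+φ₂/2)/tan(π/4+φ₁/2)] = +0.1493;  Δφ = +0.1489 rad,  Δλ = -0.7837 rad
q = Δφ/Δψ = 0.9978
d = R·√(Δφ² + q²Δλ²) = 6357·0.79602 = 5060 km

5060 km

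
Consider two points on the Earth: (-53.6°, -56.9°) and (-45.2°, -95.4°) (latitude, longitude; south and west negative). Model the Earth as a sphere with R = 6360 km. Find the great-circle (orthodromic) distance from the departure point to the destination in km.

2892 km

Haversine: a = sin²(Δφ/2)+cos φ₁ cos φ₂ sin²(Δλ/2) = 0.05081;  σ = 2·atan2(√a,√(1−a))
σ = 26.055° → d = Rσ = 6360·0.45475 = 2892 km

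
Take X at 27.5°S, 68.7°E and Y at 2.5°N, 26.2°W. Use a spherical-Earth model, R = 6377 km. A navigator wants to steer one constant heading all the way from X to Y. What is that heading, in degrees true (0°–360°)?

288.2°

Meridional parts: M(φ₁)=-0.4995, M(φ₂)=+0.0436 → ΔM = +0.5432;  Δλ = -1.6563 rad
tan C = Δλ / ΔM = -3.0493 → C = 288.16°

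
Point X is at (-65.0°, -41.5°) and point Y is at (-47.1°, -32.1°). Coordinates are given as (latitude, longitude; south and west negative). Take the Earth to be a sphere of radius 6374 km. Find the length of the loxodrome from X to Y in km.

Δψ = ln[tan(π/4+φ₂/2)/tan(π/4+φ₁/2)] = +0.5723;  Δφ = +0.3124 rad,  Δλ = +0.1641 rad
q = Δφ/Δψ = 0.5459
d = R·√(Δφ² + q²Δλ²) = 6374·0.32500 = 2072 km

2072 km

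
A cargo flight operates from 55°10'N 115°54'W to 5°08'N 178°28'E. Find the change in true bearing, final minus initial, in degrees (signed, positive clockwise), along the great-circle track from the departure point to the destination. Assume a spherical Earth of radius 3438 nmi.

-39.3°

At departure: θ₁ = atan2(sin Δλ cos φ₂, cos φ₁ sin φ₂ − sin φ₁ cos φ₂ cos Δλ) = 252.49°
At arrival: θ₂ = atan2(sin Δλ cos φ₁, −cos φ₂ sin φ₁ + sin φ₂ cos φ₁ cos Δλ) = 213.16°
Δθ = θ₂ − θ₁ = -39.3°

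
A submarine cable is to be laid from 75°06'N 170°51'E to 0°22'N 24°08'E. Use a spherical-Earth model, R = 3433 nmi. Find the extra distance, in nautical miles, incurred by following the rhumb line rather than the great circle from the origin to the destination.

1098 nmi

Great circle: cos σ = sin φ₁ sin φ₂ + cos φ₁ cos φ₂ cos Δλ,  σ = 1.7811 rad → d_gc = 6114.5 nmi
Rhumb line: Δψ = -2.0280, q = Δφ/Δψ = 0.6432, d_rh = R√(Δφ²+q²Δλ²) = 7212.5 nmi
Excess = 7212.5 − 6114.5 = 1098.0 ≈ 1098 nmi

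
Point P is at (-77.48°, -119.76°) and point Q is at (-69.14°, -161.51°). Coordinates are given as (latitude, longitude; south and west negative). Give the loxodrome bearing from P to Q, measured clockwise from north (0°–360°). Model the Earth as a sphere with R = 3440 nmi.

Δψ = ln[tan(π/4+φ₂/2)/tan(π/4+φ₁/2)] = +0.5176
Δλ = -0.7287 rad (taken the short way round)
course = atan2(Δλ, Δψ) = 305.39°

305.4°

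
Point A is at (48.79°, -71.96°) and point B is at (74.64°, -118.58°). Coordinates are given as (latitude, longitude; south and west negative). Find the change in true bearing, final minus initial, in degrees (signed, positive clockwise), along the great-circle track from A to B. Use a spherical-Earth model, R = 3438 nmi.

-42.5°

At departure: θ₁ = atan2(sin Δλ cos φ₂, cos φ₁ sin φ₂ − sin φ₁ cos φ₂ cos Δλ) = 338.88°
At arrival: θ₂ = atan2(sin Δλ cos φ₁, −cos φ₂ sin φ₁ + sin φ₂ cos φ₁ cos Δλ) = 296.34°
Δθ = θ₂ − θ₁ = -42.5°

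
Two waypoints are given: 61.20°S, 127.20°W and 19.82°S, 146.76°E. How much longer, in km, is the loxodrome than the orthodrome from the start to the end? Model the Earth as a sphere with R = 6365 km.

388 km

Great circle: cos σ = sin φ₁ sin φ₂ + cos φ₁ cos φ₂ cos Δλ,  σ = 1.2362 rad → d_gc = 7868.2 km
Rhumb line: Δψ = +1.0066, q = Δφ/Δψ = 0.7175, d_rh = R√(Δφ²+q²Δλ²) = 8256.1 km
Excess = 8256.1 − 7868.2 = 387.9 ≈ 388 km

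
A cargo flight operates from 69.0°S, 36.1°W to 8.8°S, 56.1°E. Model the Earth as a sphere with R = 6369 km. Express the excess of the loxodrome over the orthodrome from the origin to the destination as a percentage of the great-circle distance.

5.8%

Great circle: σ = 1.4412 rad → d_gc = Rσ = 9179.0 km
Rhumb: Δφ = +1.0507, Δλ = +1.6092, Δψ = +1.5314, q = Δφ/Δψ = 0.6861 → d_rh = R√(Δφ²+q²Δλ²) = 9707.1 km
Excess = (9707.1 − 9179.0) / 9179.0 = 528.1 / 9179.0 = 5.753% ≈ 5.8%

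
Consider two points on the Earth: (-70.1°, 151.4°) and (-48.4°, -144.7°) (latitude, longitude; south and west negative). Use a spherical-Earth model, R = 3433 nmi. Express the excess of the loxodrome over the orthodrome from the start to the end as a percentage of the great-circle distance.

Great circle: σ = 0.6392 rad → d_gc = Rσ = 2194.41 nmi
Rhumb: Δφ = +0.3787, Δλ = +1.1153, Δψ = +0.7726, q = Δφ/Δψ = 0.4902 → d_rh = R√(Δφ²+q²Δλ²) = 2283.26 nmi
Excess = (2283.26 − 2194.41) / 2194.41 = 88.85 / 2194.41 = 4.049% ≈ 4.0%

4.0%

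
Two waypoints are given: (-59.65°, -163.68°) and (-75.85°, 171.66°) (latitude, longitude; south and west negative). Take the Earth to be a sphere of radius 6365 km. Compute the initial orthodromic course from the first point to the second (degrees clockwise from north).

N = sin Δλ·cos φ₂ = -0.1020;  D = cos φ₁ sin φ₂ − sin φ₁ cos φ₂ cos Δλ = -0.2982
initial course = atan2(N, D) = 198.88°

198.9°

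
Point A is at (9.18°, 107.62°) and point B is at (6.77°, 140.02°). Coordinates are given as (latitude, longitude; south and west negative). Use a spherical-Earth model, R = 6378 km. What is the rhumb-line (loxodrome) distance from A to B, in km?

3582 km

Δψ = ln[tan(π/4+φ₂/2)/tan(π/4+φ₁/2)] = -0.0425;  Δφ = -0.0421 rad,  Δλ = +0.5655 rad
q = Δφ/Δψ = 0.9903
d = R·√(Δφ² + q²Δλ²) = 6378·0.56155 = 3582 km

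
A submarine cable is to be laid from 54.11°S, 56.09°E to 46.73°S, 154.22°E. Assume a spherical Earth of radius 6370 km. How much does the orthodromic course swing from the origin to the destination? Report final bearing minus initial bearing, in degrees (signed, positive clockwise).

-83.4°

At departure: θ₁ = atan2(sin Δλ cos φ₂, cos φ₁ sin φ₂ − sin φ₁ cos φ₂ cos Δλ) = 126.68°
At arrival: θ₂ = atan2(sin Δλ cos φ₁, −cos φ₂ sin φ₁ + sin φ₂ cos φ₁ cos Δλ) = 43.31°
Δθ = θ₂ − θ₁ = -83.4°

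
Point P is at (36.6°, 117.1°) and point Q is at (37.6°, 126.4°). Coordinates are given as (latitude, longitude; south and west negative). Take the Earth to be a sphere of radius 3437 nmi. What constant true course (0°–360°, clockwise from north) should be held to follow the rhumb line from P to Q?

82.3°

Meridional parts: M(φ₁)=+0.6873, M(φ₂)=+0.7092 → ΔM = +0.0219;  Δλ = +0.1623 rad
tan C = Δλ / ΔM = +7.4173 → C = 82.32°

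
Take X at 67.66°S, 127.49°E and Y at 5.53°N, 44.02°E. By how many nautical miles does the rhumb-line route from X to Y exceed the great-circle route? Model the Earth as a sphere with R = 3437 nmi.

Great circle: cos σ = sin φ₁ sin φ₂ + cos φ₁ cos φ₂ cos Δλ,  σ = 1.6169 rad → d_gc = 5557.4 nmi
Rhumb line: Δψ = +1.7189, q = Δφ/Δψ = 0.7432, d_rh = R√(Δφ²+q²Δλ²) = 5755.2 nmi
Excess = 5755.2 − 5557.4 = 197.8 ≈ 198 nmi

198 nmi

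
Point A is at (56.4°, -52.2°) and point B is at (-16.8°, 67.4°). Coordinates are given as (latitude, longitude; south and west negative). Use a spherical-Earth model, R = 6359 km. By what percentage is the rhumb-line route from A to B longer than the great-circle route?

4.6%

Great circle: σ = 2.0972 rad → d_gc = Rσ = 13336.0 km
Rhumb: Δφ = -1.2776, Δλ = +2.0874, Δψ = -1.4951, q = Δφ/Δψ = 0.8545 → d_rh = R√(Δφ²+q²Δλ²) = 13951.9 km
Excess = (13951.9 − 13336.0) / 13336.0 = 615.9 / 13336.0 = 4.62% ≈ 4.6%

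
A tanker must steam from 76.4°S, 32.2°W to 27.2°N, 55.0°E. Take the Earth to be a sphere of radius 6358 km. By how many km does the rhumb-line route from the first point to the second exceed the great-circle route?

453 km

Great circle: cos σ = sin φ₁ sin φ₂ + cos φ₁ cos φ₂ cos Δλ,  σ = 2.0198 rad → d_gc = 12841.9 km
Rhumb line: Δψ = +2.6202, q = Δφ/Δψ = 0.6901, d_rh = R√(Δφ²+q²Δλ²) = 13294.9 km
Excess = 13294.9 − 12841.9 = 453.0 ≈ 453 km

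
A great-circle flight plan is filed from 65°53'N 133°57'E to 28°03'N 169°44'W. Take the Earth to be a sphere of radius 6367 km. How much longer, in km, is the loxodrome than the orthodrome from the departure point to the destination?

Great circle: cos σ = sin φ₁ sin φ₂ + cos φ₁ cos φ₂ cos Δλ,  σ = 0.8903 rad → d_gc = 5668.5 km
Rhumb line: Δψ = -1.0332, q = Δφ/Δψ = 0.6391, d_rh = R√(Δφ²+q²Δλ²) = 5802.9 km
Excess = 5802.9 − 5668.5 = 134.4 ≈ 134 km

134 km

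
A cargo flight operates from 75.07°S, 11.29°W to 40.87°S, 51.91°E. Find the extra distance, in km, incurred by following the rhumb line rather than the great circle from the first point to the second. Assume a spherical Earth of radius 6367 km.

Great circle: cos σ = sin φ₁ sin φ₂ + cos φ₁ cos φ₂ cos Δλ,  σ = 0.7669 rad → d_gc = 4882.6 km
Rhumb line: Δψ = +1.2495, q = Δφ/Δψ = 0.4777, d_rh = R√(Δφ²+q²Δλ²) = 5069.6 km
Excess = 5069.6 − 4882.6 = 187.0 ≈ 187 km

187 km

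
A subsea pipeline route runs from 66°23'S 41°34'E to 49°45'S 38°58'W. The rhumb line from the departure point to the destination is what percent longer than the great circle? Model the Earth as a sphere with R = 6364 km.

Great circle: σ = 0.7349 rad → d_gc = Rσ = 4677.0 km
Rhumb: Δφ = +0.2903, Δλ = -1.4056, Δψ = +0.5612, q = Δφ/Δψ = 0.5173 → d_rh = R√(Δφ²+q²Δλ²) = 4982.4 km
Excess = (4982.4 − 4677.0) / 4677.0 = 305.4 / 4677.0 = 6.53% ≈ 6.5%

6.5%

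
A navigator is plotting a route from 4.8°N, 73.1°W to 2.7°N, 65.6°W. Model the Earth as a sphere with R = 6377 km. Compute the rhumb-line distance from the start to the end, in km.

Rhumb course C = atan2(Δλ, Δψ) with Δψ = ln[tan(π/4+φ₂/2)/tan(π/4+φ₁/2)] = -0.0367, Δλ = +0.1309 → C = 105.68°
d = R·|Δφ| / |cos C| = 6377·0.03665 / 0.27018 = 865 km

865 km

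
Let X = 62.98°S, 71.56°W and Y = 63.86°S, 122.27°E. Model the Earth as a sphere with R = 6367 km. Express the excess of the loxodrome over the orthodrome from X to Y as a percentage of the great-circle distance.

Great circle: σ = 0.9205 rad → d_gc = Rσ = 5861.1 km
Rhumb: Δφ = -0.0154, Δλ = -2.9002, Δψ = -0.0343, q = Δφ/Δψ = 0.4474 → d_rh = R√(Δφ²+q²Δλ²) = 8262.3 km
Excess = (8262.3 − 5861.1) / 5861.1 = 2401.2 / 5861.1 = 40.97% ≈ 41.0%

41.0%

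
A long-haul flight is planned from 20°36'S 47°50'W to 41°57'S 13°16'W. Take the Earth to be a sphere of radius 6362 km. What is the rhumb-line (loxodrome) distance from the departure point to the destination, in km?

4020 km

Rhumb course C = atan2(Δλ, Δψ) with Δψ = ln[tan(π/4+φ₂/2)/tan(π/4+φ₁/2)] = -0.4404, Δλ = +0.6033 → C = 126.13°
d = R·|Δφ| / |cos C| = 6362·0.37263 / 0.58965 = 4020 km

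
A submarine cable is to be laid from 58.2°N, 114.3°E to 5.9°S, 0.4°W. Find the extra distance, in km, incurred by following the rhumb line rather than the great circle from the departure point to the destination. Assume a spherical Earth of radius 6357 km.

698 km

Great circle: cos σ = sin φ₁ sin φ₂ + cos φ₁ cos φ₂ cos Δλ,  σ = 1.8822 rad → d_gc = 11965.1 km
Rhumb line: Δψ = -1.3589, q = Δφ/Δψ = 0.8233, d_rh = R√(Δφ²+q²Δλ²) = 12662.8 km
Excess = 12662.8 − 11965.1 = 697.7 ≈ 698 km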